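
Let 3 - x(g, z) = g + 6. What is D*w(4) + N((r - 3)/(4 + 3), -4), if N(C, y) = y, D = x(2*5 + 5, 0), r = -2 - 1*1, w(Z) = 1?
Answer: -22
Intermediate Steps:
x(g, z) = -3 - g (x(g, z) = 3 - (g + 6) = 3 - (6 + g) = 3 + (-6 - g) = -3 - g)
r = -3 (r = -2 - 1 = -3)
D = -18 (D = -3 - (2*5 + 5) = -3 - (10 + 5) = -3 - 1*15 = -3 - 15 = -18)
D*w(4) + N((r - 3)/(4 + 3), -4) = -18*1 - 4 = -18 - 4 = -22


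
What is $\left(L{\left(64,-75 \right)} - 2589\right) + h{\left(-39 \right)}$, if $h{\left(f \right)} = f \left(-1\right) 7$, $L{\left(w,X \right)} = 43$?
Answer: $-2273$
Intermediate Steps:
$h{\left(f \right)} = - 7 f$ ($h{\left(f \right)} = - f 7 = - 7 f$)
$\left(L{\left(64,-75 \right)} - 2589\right) + h{\left(-39 \right)} = \left(43 - 2589\right) - -273 = -2546 + 273 = -2273$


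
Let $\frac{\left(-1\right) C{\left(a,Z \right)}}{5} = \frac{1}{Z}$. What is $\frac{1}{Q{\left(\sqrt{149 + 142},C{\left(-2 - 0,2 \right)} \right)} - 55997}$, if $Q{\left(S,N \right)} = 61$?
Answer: $- \frac{1}{55936} \approx -1.7878 \cdot 10^{-5}$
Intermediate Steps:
$C{\left(a,Z \right)} = - \frac{5}{Z}$
$\frac{1}{Q{\left(\sqrt{149 + 142},C{\left(-2 - 0,2 \right)} \right)} - 55997} = \frac{1}{61 - 55997} = \frac{1}{-55936} = - \frac{1}{55936}$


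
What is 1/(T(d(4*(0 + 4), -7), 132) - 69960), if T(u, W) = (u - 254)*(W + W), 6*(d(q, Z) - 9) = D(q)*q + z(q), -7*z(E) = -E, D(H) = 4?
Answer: -7/922064 ≈ -7.5917e-6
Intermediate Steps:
z(E) = E/7 (z(E) = -(-1)*E/7 = E/7)
d(q, Z) = 9 + 29*q/42 (d(q, Z) = 9 + (4*q + q/7)/6 = 9 + (29*q/7)/6 = 9 + 29*q/42)
T(u, W) = 2*W*(-254 + u) (T(u, W) = (-254 + u)*(2*W) = 2*W*(-254 + u))
1/(T(d(4*(0 + 4), -7), 132) - 69960) = 1/(2*132*(-254 + (9 + 29*(4*(0 + 4))/42)) - 69960) = 1/(2*132*(-254 + (9 + 29*(4*4)/42)) - 69960) = 1/(2*132*(-254 + (9 + (29/42)*16)) - 69960) = 1/(2*132*(-254 + (9 + 232/21)) - 69960) = 1/(2*132*(-254 + 421/21) - 69960) = 1/(2*132*(-4913/21) - 69960) = 1/(-432344/7 - 69960) = 1/(-922064/7) = -7/922064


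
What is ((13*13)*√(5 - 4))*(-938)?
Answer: -158522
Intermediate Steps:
((13*13)*√(5 - 4))*(-938) = (169*√1)*(-938) = (169*1)*(-938) = 169*(-938) = -158522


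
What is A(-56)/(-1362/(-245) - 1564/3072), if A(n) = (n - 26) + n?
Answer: -25966080/950221 ≈ -27.326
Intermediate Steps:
A(n) = -26 + 2*n (A(n) = (-26 + n) + n = -26 + 2*n)
A(-56)/(-1362/(-245) - 1564/3072) = (-26 + 2*(-56))/(-1362/(-245) - 1564/3072) = (-26 - 112)/(-1362*(-1/245) - 1564*1/3072) = -138/(1362/245 - 391/768) = -138/950221/188160 = -138*188160/950221 = -25966080/950221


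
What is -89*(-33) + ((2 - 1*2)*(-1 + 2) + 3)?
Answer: 2940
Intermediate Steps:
-89*(-33) + ((2 - 1*2)*(-1 + 2) + 3) = 2937 + ((2 - 2)*1 + 3) = 2937 + (0*1 + 3) = 2937 + (0 + 3) = 2937 + 3 = 2940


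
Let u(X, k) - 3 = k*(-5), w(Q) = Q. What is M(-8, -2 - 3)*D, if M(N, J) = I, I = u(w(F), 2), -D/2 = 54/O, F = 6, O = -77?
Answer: -108/11 ≈ -9.8182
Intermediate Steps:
D = 108/77 (D = -108/(-77) = -108*(-1)/77 = -2*(-54/77) = 108/77 ≈ 1.4026)
u(X, k) = 3 - 5*k (u(X, k) = 3 + k*(-5) = 3 - 5*k)
I = -7 (I = 3 - 5*2 = 3 - 10 = -7)
M(N, J) = -7
M(-8, -2 - 3)*D = -7*108/77 = -108/11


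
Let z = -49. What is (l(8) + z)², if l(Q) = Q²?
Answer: 225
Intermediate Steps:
(l(8) + z)² = (8² - 49)² = (64 - 49)² = 15² = 225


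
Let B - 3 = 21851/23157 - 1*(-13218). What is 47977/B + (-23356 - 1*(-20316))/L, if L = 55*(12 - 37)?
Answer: 491683705159/84199650700 ≈ 5.8395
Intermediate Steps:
L = -1375 (L = 55*(-25) = -1375)
B = 306180548/23157 (B = 3 + (21851/23157 - 1*(-13218)) = 3 + (21851*(1/23157) + 13218) = 3 + (21851/23157 + 13218) = 3 + 306111077/23157 = 306180548/23157 ≈ 13222.)
47977/B + (-23356 - 1*(-20316))/L = 47977/(306180548/23157) + (-23356 - 1*(-20316))/(-1375) = 47977*(23157/306180548) + (-23356 + 20316)*(-1/1375) = 1111003389/306180548 - 3040*(-1/1375) = 1111003389/306180548 + 608/275 = 491683705159/84199650700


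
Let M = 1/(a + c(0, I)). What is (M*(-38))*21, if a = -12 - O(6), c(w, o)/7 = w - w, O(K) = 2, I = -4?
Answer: 57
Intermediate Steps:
c(w, o) = 0 (c(w, o) = 7*(w - w) = 7*0 = 0)
a = -14 (a = -12 - 1*2 = -12 - 2 = -14)
M = -1/14 (M = 1/(-14 + 0) = 1/(-14) = -1/14 ≈ -0.071429)
(M*(-38))*21 = -1/14*(-38)*21 = (19/7)*21 = 57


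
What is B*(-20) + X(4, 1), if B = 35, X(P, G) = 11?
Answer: -689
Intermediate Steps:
B*(-20) + X(4, 1) = 35*(-20) + 11 = -700 + 11 = -689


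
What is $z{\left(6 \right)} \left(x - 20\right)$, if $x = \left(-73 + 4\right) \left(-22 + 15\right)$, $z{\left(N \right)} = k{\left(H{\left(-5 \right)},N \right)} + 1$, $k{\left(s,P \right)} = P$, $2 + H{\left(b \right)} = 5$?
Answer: $3241$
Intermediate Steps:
$H{\left(b \right)} = 3$ ($H{\left(b \right)} = -2 + 5 = 3$)
$z{\left(N \right)} = 1 + N$ ($z{\left(N \right)} = N + 1 = 1 + N$)
$x = 483$ ($x = \left(-69\right) \left(-7\right) = 483$)
$z{\left(6 \right)} \left(x - 20\right) = \left(1 + 6\right) \left(483 - 20\right) = 7 \cdot 463 = 3241$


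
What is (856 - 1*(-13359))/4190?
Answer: 2843/838 ≈ 3.3926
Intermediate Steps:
(856 - 1*(-13359))/4190 = (856 + 13359)*(1/4190) = 14215*(1/4190) = 2843/838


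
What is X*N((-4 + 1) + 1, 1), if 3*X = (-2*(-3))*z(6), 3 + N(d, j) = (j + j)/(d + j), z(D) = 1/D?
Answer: -5/3 ≈ -1.6667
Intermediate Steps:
N(d, j) = -3 + 2*j/(d + j) (N(d, j) = -3 + (j + j)/(d + j) = -3 + (2*j)/(d + j) = -3 + 2*j/(d + j))
X = ⅓ (X = (-2*(-3)/6)/3 = (6*(⅙))/3 = (⅓)*1 = ⅓ ≈ 0.33333)
X*N((-4 + 1) + 1, 1) = ((-1*1 - 3*((-4 + 1) + 1))/(((-4 + 1) + 1) + 1))/3 = ((-1 - 3*(-3 + 1))/((-3 + 1) + 1))/3 = ((-1 - 3*(-2))/(-2 + 1))/3 = ((-1 + 6)/(-1))/3 = (-1*5)/3 = (⅓)*(-5) = -5/3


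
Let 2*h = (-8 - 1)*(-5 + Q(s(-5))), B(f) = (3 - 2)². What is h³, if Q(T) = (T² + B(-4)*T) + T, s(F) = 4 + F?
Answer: 19683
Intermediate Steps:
B(f) = 1 (B(f) = 1² = 1)
Q(T) = T² + 2*T (Q(T) = (T² + 1*T) + T = (T² + T) + T = (T + T²) + T = T² + 2*T)
h = 27 (h = ((-8 - 1)*(-5 + (4 - 5)*(2 + (4 - 5))))/2 = (-9*(-5 - (2 - 1)))/2 = (-9*(-5 - 1*1))/2 = (-9*(-5 - 1))/2 = (-9*(-6))/2 = (½)*54 = 27)
h³ = 27³ = 19683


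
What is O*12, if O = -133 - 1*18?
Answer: -1812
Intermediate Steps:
O = -151 (O = -133 - 18 = -151)
O*12 = -151*12 = -1812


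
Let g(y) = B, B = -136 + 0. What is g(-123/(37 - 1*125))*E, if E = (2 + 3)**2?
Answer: -3400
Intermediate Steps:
B = -136
g(y) = -136
E = 25 (E = 5**2 = 25)
g(-123/(37 - 1*125))*E = -136*25 = -3400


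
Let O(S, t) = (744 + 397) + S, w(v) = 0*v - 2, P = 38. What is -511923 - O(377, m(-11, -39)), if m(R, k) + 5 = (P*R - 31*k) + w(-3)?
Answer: -513441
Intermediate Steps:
w(v) = -2 (w(v) = 0 - 2 = -2)
m(R, k) = -7 - 31*k + 38*R (m(R, k) = -5 + ((38*R - 31*k) - 2) = -5 + ((-31*k + 38*R) - 2) = -5 + (-2 - 31*k + 38*R) = -7 - 31*k + 38*R)
O(S, t) = 1141 + S
-511923 - O(377, m(-11, -39)) = -511923 - (1141 + 377) = -511923 - 1*1518 = -511923 - 1518 = -513441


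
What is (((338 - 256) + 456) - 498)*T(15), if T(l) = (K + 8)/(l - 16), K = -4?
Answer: -160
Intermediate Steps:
T(l) = 4/(-16 + l) (T(l) = (-4 + 8)/(l - 16) = 4/(-16 + l))
(((338 - 256) + 456) - 498)*T(15) = (((338 - 256) + 456) - 498)*(4/(-16 + 15)) = ((82 + 456) - 498)*(4/(-1)) = (538 - 498)*(4*(-1)) = 40*(-4) = -160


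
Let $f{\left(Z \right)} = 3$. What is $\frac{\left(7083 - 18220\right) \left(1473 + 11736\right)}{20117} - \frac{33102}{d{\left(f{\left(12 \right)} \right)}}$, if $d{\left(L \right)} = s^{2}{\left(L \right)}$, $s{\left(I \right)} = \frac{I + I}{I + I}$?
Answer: $- \frac{813021567}{20117} \approx -40415.0$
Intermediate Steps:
$s{\left(I \right)} = 1$ ($s{\left(I \right)} = \frac{2 I}{2 I} = 2 I \frac{1}{2 I} = 1$)
$d{\left(L \right)} = 1$ ($d{\left(L \right)} = 1^{2} = 1$)
$\frac{\left(7083 - 18220\right) \left(1473 + 11736\right)}{20117} - \frac{33102}{d{\left(f{\left(12 \right)} \right)}} = \frac{\left(7083 - 18220\right) \left(1473 + 11736\right)}{20117} - \frac{33102}{1} = \left(-11137\right) 13209 \cdot \frac{1}{20117} - 33102 = \left(-147108633\right) \frac{1}{20117} - 33102 = - \frac{147108633}{20117} - 33102 = - \frac{813021567}{20117}$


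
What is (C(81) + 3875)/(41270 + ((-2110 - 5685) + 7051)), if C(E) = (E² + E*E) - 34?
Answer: 16963/40526 ≈ 0.41857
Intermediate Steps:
C(E) = -34 + 2*E² (C(E) = (E² + E²) - 34 = 2*E² - 34 = -34 + 2*E²)
(C(81) + 3875)/(41270 + ((-2110 - 5685) + 7051)) = ((-34 + 2*81²) + 3875)/(41270 + ((-2110 - 5685) + 7051)) = ((-34 + 2*6561) + 3875)/(41270 + (-7795 + 7051)) = ((-34 + 13122) + 3875)/(41270 - 744) = (13088 + 3875)/40526 = 16963*(1/40526) = 16963/40526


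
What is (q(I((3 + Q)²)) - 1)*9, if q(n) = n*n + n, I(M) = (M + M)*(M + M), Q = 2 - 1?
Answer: 9446391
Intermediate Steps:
Q = 1
I(M) = 4*M² (I(M) = (2*M)*(2*M) = 4*M²)
q(n) = n + n² (q(n) = n² + n = n + n²)
(q(I((3 + Q)²)) - 1)*9 = ((4*((3 + 1)²)²)*(1 + 4*((3 + 1)²)²) - 1)*9 = ((4*(4²)²)*(1 + 4*(4²)²) - 1)*9 = ((4*16²)*(1 + 4*16²) - 1)*9 = ((4*256)*(1 + 4*256) - 1)*9 = (1024*(1 + 1024) - 1)*9 = (1024*1025 - 1)*9 = (1049600 - 1)*9 = 1049599*9 = 9446391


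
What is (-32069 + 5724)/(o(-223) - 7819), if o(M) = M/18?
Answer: 8622/2563 ≈ 3.3640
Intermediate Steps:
o(M) = M/18 (o(M) = M*(1/18) = M/18)
(-32069 + 5724)/(o(-223) - 7819) = (-32069 + 5724)/((1/18)*(-223) - 7819) = -26345/(-223/18 - 7819) = -26345/(-140965/18) = -26345*(-18/140965) = 8622/2563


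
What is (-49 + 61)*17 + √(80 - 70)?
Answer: 204 + √10 ≈ 207.16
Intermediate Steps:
(-49 + 61)*17 + √(80 - 70) = 12*17 + √10 = 204 + √10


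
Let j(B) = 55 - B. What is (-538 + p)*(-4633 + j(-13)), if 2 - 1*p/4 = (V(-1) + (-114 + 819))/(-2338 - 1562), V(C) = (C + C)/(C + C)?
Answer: 471148172/195 ≈ 2.4161e+6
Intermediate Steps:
V(C) = 1 (V(C) = (2*C)/((2*C)) = (2*C)*(1/(2*C)) = 1)
p = 8506/975 (p = 8 - 4*(1 + (-114 + 819))/(-2338 - 1562) = 8 - 4*(1 + 705)/(-3900) = 8 - 2824*(-1)/3900 = 8 - 4*(-353/1950) = 8 + 706/975 = 8506/975 ≈ 8.7241)
(-538 + p)*(-4633 + j(-13)) = (-538 + 8506/975)*(-4633 + (55 - 1*(-13))) = -516044*(-4633 + (55 + 13))/975 = -516044*(-4633 + 68)/975 = -516044/975*(-4565) = 471148172/195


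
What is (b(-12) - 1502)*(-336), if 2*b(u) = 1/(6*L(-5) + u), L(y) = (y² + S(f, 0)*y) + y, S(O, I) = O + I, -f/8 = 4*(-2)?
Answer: 76205486/151 ≈ 5.0467e+5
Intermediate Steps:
f = 64 (f = -32*(-2) = -8*(-8) = 64)
S(O, I) = I + O
L(y) = y² + 65*y (L(y) = (y² + (0 + 64)*y) + y = (y² + 64*y) + y = y² + 65*y)
b(u) = 1/(2*(-1800 + u)) (b(u) = 1/(2*(6*(-5*(65 - 5)) + u)) = 1/(2*(6*(-5*60) + u)) = 1/(2*(6*(-300) + u)) = 1/(2*(-1800 + u)))
(b(-12) - 1502)*(-336) = (1/(2*(-1800 - 12)) - 1502)*(-336) = ((½)/(-1812) - 1502)*(-336) = ((½)*(-1/1812) - 1502)*(-336) = (-1/3624 - 1502)*(-336) = -5443249/3624*(-336) = 76205486/151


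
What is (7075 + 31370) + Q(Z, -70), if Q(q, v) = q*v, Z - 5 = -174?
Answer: 50275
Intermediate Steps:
Z = -169 (Z = 5 - 174 = -169)
(7075 + 31370) + Q(Z, -70) = (7075 + 31370) - 169*(-70) = 38445 + 11830 = 50275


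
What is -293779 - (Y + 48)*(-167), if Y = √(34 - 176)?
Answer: -285763 + 167*I*√142 ≈ -2.8576e+5 + 1990.0*I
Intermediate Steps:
Y = I*√142 (Y = √(-142) = I*√142 ≈ 11.916*I)
-293779 - (Y + 48)*(-167) = -293779 - (I*√142 + 48)*(-167) = -293779 - (48 + I*√142)*(-167) = -293779 - (-8016 - 167*I*√142) = -293779 + (8016 + 167*I*√142) = -285763 + 167*I*√142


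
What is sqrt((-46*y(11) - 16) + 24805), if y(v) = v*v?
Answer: sqrt(19223) ≈ 138.65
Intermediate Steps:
y(v) = v**2
sqrt((-46*y(11) - 16) + 24805) = sqrt((-46*11**2 - 16) + 24805) = sqrt((-46*121 - 16) + 24805) = sqrt((-5566 - 16) + 24805) = sqrt(-5582 + 24805) = sqrt(19223)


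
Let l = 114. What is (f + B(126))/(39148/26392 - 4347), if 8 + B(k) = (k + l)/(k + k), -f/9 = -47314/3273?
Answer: -18601833772/656897754009 ≈ -0.028318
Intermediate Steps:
f = 141942/1091 (f = -(-425826)/3273 = -9*(-47314/3273) = 141942/1091 ≈ 130.10)
B(k) = -8 + (114 + k)/(2*k) (B(k) = -8 + (k + 114)/(k + k) = -8 + (114 + k)/((2*k)) = -8 + (114 + k)*(1/(2*k)) = -8 + (114 + k)/(2*k))
(f + B(126))/(39148/26392 - 4347) = (141942/1091 + (-15/2 + 57/126))/(39148/26392 - 4347) = (141942/1091 + (-15/2 + 57*(1/126)))/(39148*(1/26392) - 4347) = (141942/1091 + (-15/2 + 19/42))/(9787/6598 - 4347) = (141942/1091 - 148/21)/(-28671719/6598) = (2819314/22911)*(-6598/28671719) = -18601833772/656897754009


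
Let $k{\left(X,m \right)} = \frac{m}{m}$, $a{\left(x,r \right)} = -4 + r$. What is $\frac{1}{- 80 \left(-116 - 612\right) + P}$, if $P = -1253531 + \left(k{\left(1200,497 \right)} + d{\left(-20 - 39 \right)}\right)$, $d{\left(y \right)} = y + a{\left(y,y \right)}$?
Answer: $- \frac{1}{1195412} \approx -8.3653 \cdot 10^{-7}$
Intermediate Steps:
$k{\left(X,m \right)} = 1$
$d{\left(y \right)} = -4 + 2 y$ ($d{\left(y \right)} = y + \left(-4 + y\right) = -4 + 2 y$)
$P = -1253652$ ($P = -1253531 + \left(1 + \left(-4 + 2 \left(-20 - 39\right)\right)\right) = -1253531 + \left(1 + \left(-4 + 2 \left(-59\right)\right)\right) = -1253531 + \left(1 - 122\right) = -1253531 - 121 = -1253652$)
$\frac{1}{- 80 \left(-116 - 612\right) + P} = \frac{1}{- 80 \left(-116 - 612\right) - 1253652} = \frac{1}{\left(-80\right) \left(-728\right) - 1253652} = \frac{1}{58240 - 1253652} = \frac{1}{-1195412} = - \frac{1}{1195412}$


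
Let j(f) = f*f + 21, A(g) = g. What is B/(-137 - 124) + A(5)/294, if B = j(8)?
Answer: -7895/25578 ≈ -0.30866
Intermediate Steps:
j(f) = 21 + f² (j(f) = f² + 21 = 21 + f²)
B = 85 (B = 21 + 8² = 21 + 64 = 85)
B/(-137 - 124) + A(5)/294 = 85/(-137 - 124) + 5/294 = 85/(-261) + 5*(1/294) = 85*(-1/261) + 5/294 = -85/261 + 5/294 = -7895/25578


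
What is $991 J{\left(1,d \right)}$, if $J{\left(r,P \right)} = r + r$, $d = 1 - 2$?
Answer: $1982$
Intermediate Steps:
$d = -1$ ($d = 1 - 2 = -1$)
$J{\left(r,P \right)} = 2 r$
$991 J{\left(1,d \right)} = 991 \cdot 2 \cdot 1 = 991 \cdot 2 = 1982$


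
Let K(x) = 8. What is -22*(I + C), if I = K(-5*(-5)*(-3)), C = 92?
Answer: -2200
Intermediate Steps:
I = 8
-22*(I + C) = -22*(8 + 92) = -22*100 = -2200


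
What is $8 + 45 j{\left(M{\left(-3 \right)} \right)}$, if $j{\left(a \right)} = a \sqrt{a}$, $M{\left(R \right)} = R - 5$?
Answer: $8 - 720 i \sqrt{2} \approx 8.0 - 1018.2 i$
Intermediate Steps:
$M{\left(R \right)} = -5 + R$
$j{\left(a \right)} = a^{\frac{3}{2}}$
$8 + 45 j{\left(M{\left(-3 \right)} \right)} = 8 + 45 \left(-5 - 3\right)^{\frac{3}{2}} = 8 + 45 \left(-8\right)^{\frac{3}{2}} = 8 + 45 \left(- 16 i \sqrt{2}\right) = 8 - 720 i \sqrt{2}$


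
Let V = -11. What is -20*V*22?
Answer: 4840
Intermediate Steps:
-20*V*22 = -20*(-11)*22 = 220*22 = 4840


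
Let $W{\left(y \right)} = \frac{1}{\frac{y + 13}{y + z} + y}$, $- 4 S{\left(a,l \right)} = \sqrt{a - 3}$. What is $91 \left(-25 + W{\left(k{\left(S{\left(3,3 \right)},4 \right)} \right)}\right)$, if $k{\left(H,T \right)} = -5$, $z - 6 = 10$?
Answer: $- \frac{107926}{47} \approx -2296.3$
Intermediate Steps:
$z = 16$ ($z = 6 + 10 = 16$)
$S{\left(a,l \right)} = - \frac{\sqrt{-3 + a}}{4}$ ($S{\left(a,l \right)} = - \frac{\sqrt{a - 3}}{4} = - \frac{\sqrt{-3 + a}}{4}$)
$W{\left(y \right)} = \frac{1}{y + \frac{13 + y}{16 + y}}$ ($W{\left(y \right)} = \frac{1}{\frac{y + 13}{y + 16} + y} = \frac{1}{\frac{13 + y}{16 + y} + y} = \frac{1}{y + \frac{13 + y}{16 + y}}$)
$91 \left(-25 + W{\left(k{\left(S{\left(3,3 \right)},4 \right)} \right)}\right) = 91 \left(-25 + \frac{16 - 5}{13 + \left(-5\right)^{2} + 17 \left(-5\right)}\right) = 91 \left(-25 + \frac{1}{13 + 25 - 85} \cdot 11\right) = 91 \left(-25 + \frac{1}{-47} \cdot 11\right) = 91 \left(-25 - \frac{11}{47}\right) = 91 \left(- \frac{1186}{47}\right) = - \frac{107926}{47}$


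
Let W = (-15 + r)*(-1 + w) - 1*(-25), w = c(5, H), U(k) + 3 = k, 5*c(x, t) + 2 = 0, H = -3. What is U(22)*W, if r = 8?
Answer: 3306/5 ≈ 661.20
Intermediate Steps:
c(x, t) = -⅖ (c(x, t) = -⅖ + (⅕)*0 = -⅖ + 0 = -⅖)
U(k) = -3 + k
w = -⅖ ≈ -0.40000
W = 174/5 (W = (-15 + 8)*(-1 - ⅖) - 1*(-25) = -7*(-7/5) + 25 = 49/5 + 25 = 174/5 ≈ 34.800)
U(22)*W = (-3 + 22)*(174/5) = 19*(174/5) = 3306/5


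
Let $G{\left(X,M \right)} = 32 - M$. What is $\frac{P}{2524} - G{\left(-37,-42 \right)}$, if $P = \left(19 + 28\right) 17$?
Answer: $- \frac{185977}{2524} \approx -73.683$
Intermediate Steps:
$P = 799$ ($P = 47 \cdot 17 = 799$)
$\frac{P}{2524} - G{\left(-37,-42 \right)} = \frac{799}{2524} - \left(32 - -42\right) = 799 \cdot \frac{1}{2524} - \left(32 + 42\right) = \frac{799}{2524} - 74 = - \frac{185977}{2524}$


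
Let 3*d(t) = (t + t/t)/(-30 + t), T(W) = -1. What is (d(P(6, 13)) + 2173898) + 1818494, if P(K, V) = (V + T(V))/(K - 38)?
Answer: 2910453763/729 ≈ 3.9924e+6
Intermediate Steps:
P(K, V) = (-1 + V)/(-38 + K) (P(K, V) = (V - 1)/(K - 38) = (-1 + V)/(-38 + K))
d(t) = (1 + t)/(3*(-30 + t)) (d(t) = ((t + t/t)/(-30 + t))/3 = ((t + 1)/(-30 + t))/3 = ((1 + t)/(-30 + t))/3 = (1 + t)/(3*(-30 + t)))
(d(P(6, 13)) + 2173898) + 1818494 = ((1 + (-1 + 13)/(-38 + 6))/(3*(-30 + (-1 + 13)/(-38 + 6))) + 2173898) + 1818494 = ((1 + 12/(-32))/(3*(-30 + 12/(-32))) + 2173898) + 1818494 = ((1 - 1/32*12)/(3*(-30 - 1/32*12)) + 2173898) + 1818494 = ((1 - 3/8)/(3*(-30 - 3/8)) + 2173898) + 1818494 = ((1/3)*(5/8)/(-243/8) + 2173898) + 1818494 = ((1/3)*(-8/243)*(5/8) + 2173898) + 1818494 = (-5/729 + 2173898) + 1818494 = 1584771637/729 + 1818494 = 2910453763/729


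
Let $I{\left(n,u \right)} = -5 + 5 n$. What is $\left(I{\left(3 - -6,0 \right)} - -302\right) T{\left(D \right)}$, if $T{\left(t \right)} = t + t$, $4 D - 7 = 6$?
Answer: $2223$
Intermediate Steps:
$D = \frac{13}{4}$ ($D = \frac{7}{4} + \frac{1}{4} \cdot 6 = \frac{7}{4} + \frac{3}{2} = \frac{13}{4} \approx 3.25$)
$T{\left(t \right)} = 2 t$
$\left(I{\left(3 - -6,0 \right)} - -302\right) T{\left(D \right)} = \left(\left(-5 + 5 \left(3 - -6\right)\right) - -302\right) 2 \cdot \frac{13}{4} = \left(\left(-5 + 5 \left(3 + 6\right)\right) + 302\right) \frac{13}{2} = \left(\left(-5 + 5 \cdot 9\right) + 302\right) \frac{13}{2} = \left(\left(-5 + 45\right) + 302\right) \frac{13}{2} = \left(40 + 302\right) \frac{13}{2} = 342 \cdot \frac{13}{2} = 2223$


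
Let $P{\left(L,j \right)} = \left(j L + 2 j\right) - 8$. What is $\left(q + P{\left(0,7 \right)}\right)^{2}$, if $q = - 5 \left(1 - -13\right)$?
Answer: $4096$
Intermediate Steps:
$P{\left(L,j \right)} = -8 + 2 j + L j$ ($P{\left(L,j \right)} = \left(L j + 2 j\right) - 8 = \left(2 j + L j\right) - 8 = -8 + 2 j + L j$)
$q = -70$ ($q = - 5 \left(1 + \left(16 - 3\right)\right) = - 5 \left(1 + 13\right) = \left(-5\right) 14 = -70$)
$\left(q + P{\left(0,7 \right)}\right)^{2} = \left(-70 + \left(-8 + 2 \cdot 7 + 0 \cdot 7\right)\right)^{2} = \left(-70 + \left(-8 + 14 + 0\right)\right)^{2} = \left(-70 + 6\right)^{2} = \left(-64\right)^{2} = 4096$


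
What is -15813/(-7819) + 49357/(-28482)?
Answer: 9209069/31814394 ≈ 0.28946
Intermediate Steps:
-15813/(-7819) + 49357/(-28482) = -15813*(-1/7819) + 49357*(-1/28482) = 2259/1117 - 49357/28482 = 9209069/31814394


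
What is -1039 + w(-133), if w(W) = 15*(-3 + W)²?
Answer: 276401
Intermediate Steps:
-1039 + w(-133) = -1039 + 15*(-3 - 133)² = -1039 + 15*(-136)² = -1039 + 15*18496 = -1039 + 277440 = 276401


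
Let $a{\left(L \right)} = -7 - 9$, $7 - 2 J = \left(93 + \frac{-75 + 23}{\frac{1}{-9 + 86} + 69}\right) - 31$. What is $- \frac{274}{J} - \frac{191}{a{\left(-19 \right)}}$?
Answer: $\frac{50825979}{2306128} \approx 22.04$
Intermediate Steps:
$J = - \frac{144133}{5314}$ ($J = \frac{7}{2} - \frac{\left(93 + \frac{-75 + 23}{\frac{1}{-9 + 86} + 69}\right) - 31}{2} = \frac{7}{2} - \frac{\left(93 - \frac{52}{\frac{1}{77} + 69}\right) - 31}{2} = \frac{7}{2} - \frac{\left(93 - \frac{52}{\frac{5314}{77}}\right) - 31}{2} = \frac{7}{2} - \frac{\left(93 - \frac{2002}{2657}\right) - 31}{2} = \frac{7}{2} - \frac{\frac{245099}{2657} - 31}{2} = \frac{7}{2} - \frac{81366}{2657} = - \frac{144133}{5314} \approx -27.123$)
$a{\left(L \right)} = -16$
$- \frac{274}{J} - \frac{191}{a{\left(-19 \right)}} = - \frac{274}{- \frac{144133}{5314}} - \frac{191}{-16} = \left(-274\right) \left(- \frac{5314}{144133}\right) - - \frac{191}{16} = \frac{1456036}{144133} + \frac{191}{16} = \frac{50825979}{2306128}$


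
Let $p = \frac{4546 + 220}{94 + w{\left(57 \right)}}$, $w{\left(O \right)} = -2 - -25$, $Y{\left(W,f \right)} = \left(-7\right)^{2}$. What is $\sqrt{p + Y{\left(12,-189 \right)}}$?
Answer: $\frac{\sqrt{136487}}{39} \approx 9.4729$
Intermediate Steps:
$Y{\left(W,f \right)} = 49$
$w{\left(O \right)} = 23$ ($w{\left(O \right)} = -2 + 25 = 23$)
$p = \frac{4766}{117}$ ($p = \frac{4546 + 220}{94 + 23} = \frac{4766}{117} \approx 40.735$)
$\sqrt{p + Y{\left(12,-189 \right)}} = \sqrt{\frac{4766}{117} + 49} = \sqrt{\frac{10499}{117}} = \frac{\sqrt{136487}}{39}$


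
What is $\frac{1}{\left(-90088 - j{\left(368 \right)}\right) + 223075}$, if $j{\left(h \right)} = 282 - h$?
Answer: $\frac{1}{133073} \approx 7.5147 \cdot 10^{-6}$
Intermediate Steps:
$\frac{1}{\left(-90088 - j{\left(368 \right)}\right) + 223075} = \frac{1}{\left(-90088 - \left(282 - 368\right)\right) + 223075} = \frac{1}{\left(-90088 - -86\right) + 223075} = \frac{1}{\left(-90088 + 86\right) + 223075} = \frac{1}{-90002 + 223075} = \frac{1}{133073}$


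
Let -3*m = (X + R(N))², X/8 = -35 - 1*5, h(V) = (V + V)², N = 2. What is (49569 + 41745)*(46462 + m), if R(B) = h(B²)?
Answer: 2247846300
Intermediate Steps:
h(V) = 4*V² (h(V) = (2*V)² = 4*V²)
R(B) = 4*B⁴ (R(B) = 4*(B²)² = 4*B⁴)
X = -320 (X = 8*(-35 - 1*5) = 8*(-35 - 5) = 8*(-40) = -320)
m = -65536/3 (m = -(-320 + 4*2⁴)²/3 = -(-320 + 4*16)²/3 = -(-320 + 64)²/3 = -⅓*(-256)² = -⅓*65536 = -65536/3 ≈ -21845.)
(49569 + 41745)*(46462 + m) = (49569 + 41745)*(46462 - 65536/3) = 91314*(73850/3) = 2247846300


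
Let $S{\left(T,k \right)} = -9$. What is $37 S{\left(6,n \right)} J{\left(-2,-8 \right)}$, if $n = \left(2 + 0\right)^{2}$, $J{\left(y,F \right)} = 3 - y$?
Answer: $-1665$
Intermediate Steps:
$n = 4$ ($n = 2^{2} = 4$)
$37 S{\left(6,n \right)} J{\left(-2,-8 \right)} = 37 \left(-9\right) \left(3 - -2\right) = - 333 \left(3 + 2\right) = \left(-333\right) 5 = -1665$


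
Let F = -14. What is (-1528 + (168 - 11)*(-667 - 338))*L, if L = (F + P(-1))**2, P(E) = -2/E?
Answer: -22941072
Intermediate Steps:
L = 144 (L = (-14 - 2/(-1))**2 = (-14 - 2*(-1))**2 = (-14 + 2)**2 = (-12)**2 = 144)
(-1528 + (168 - 11)*(-667 - 338))*L = (-1528 + (168 - 11)*(-667 - 338))*144 = (-1528 + 157*(-1005))*144 = (-1528 - 157785)*144 = -159313*144 = -22941072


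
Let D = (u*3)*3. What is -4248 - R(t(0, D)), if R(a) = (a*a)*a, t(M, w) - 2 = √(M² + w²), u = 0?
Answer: -4256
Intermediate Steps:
D = 0 (D = (0*3)*3 = 0*3 = 0)
t(M, w) = 2 + √(M² + w²)
R(a) = a³ (R(a) = a²*a = a³)
-4248 - R(t(0, D)) = -4248 - (2 + √(0² + 0²))³ = -4248 - (2 + √(0 + 0))³ = -4248 - (2 + √0)³ = -4248 - (2 + 0)³ = -4248 - 1*2³ = -4248 - 1*8 = -4248 - 8 = -4256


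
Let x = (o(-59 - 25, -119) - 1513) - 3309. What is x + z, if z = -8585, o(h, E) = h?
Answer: -13491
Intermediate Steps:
x = -4906 (x = ((-59 - 25) - 1513) - 3309 = (-84 - 1513) - 3309 = -1597 - 3309 = -4906)
x + z = -4906 - 8585 = -13491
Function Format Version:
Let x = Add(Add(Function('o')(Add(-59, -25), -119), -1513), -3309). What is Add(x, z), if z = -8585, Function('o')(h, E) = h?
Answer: -13491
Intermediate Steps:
x = -4906 (x = Add(Add(Add(-59, -25), -1513), -3309) = Add(Add(-84, -1513), -3309) = Add(-1597, -3309) = -4906)
Add(x, z) = Add(-4906, -8585) = -13491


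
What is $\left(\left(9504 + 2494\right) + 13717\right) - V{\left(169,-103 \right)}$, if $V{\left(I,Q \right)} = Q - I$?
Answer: $25987$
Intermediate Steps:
$\left(\left(9504 + 2494\right) + 13717\right) - V{\left(169,-103 \right)} = \left(\left(9504 + 2494\right) + 13717\right) - \left(-103 - 169\right) = \left(11998 + 13717\right) - \left(-103 - 169\right) = 25715 - -272 = 25715 + 272 = 25987$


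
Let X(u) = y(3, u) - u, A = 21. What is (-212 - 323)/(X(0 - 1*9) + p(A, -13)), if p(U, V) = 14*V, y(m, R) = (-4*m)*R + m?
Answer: 535/62 ≈ 8.6290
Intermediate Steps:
y(m, R) = m - 4*R*m (y(m, R) = -4*R*m + m = m - 4*R*m)
X(u) = 3 - 13*u (X(u) = 3*(1 - 4*u) - u = (3 - 12*u) - u = 3 - 13*u)
(-212 - 323)/(X(0 - 1*9) + p(A, -13)) = (-212 - 323)/((3 - 13*(0 - 1*9)) + 14*(-13)) = -535/((3 - 13*(0 - 9)) - 182) = -535/((3 - 13*(-9)) - 182) = -535/((3 + 117) - 182) = -535/(120 - 182) = -535/(-62) = -535*(-1/62) = 535/62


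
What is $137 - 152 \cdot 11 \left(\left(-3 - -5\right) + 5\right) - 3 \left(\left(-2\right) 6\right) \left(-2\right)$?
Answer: $842825$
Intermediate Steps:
$137 - 152 \cdot 11 \left(\left(-3 - -5\right) + 5\right) - 3 \left(\left(-2\right) 6\right) \left(-2\right) = 137 - 152 \cdot 11 \left(\left(-3 + 5\right) + 5\right) \left(-3\right) \left(-12\right) \left(-2\right) = 137 - 152 \cdot 11 \left(2 + 5\right) 36 \left(-2\right) = 137 - 152 \cdot 11 \cdot 7 \left(-72\right) = 137 - 152 \cdot 11 \left(-504\right) = 137 - -842688 = 137 + 842688 = 842825$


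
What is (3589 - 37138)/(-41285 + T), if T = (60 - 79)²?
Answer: 33549/40924 ≈ 0.81979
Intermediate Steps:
T = 361 (T = (-19)² = 361)
(3589 - 37138)/(-41285 + T) = (3589 - 37138)/(-41285 + 361) = -33549/(-40924) = -33549*(-1/40924) = 33549/40924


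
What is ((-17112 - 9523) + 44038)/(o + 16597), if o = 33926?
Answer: 5801/16841 ≈ 0.34446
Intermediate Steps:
((-17112 - 9523) + 44038)/(o + 16597) = ((-17112 - 9523) + 44038)/(33926 + 16597) = (-26635 + 44038)/50523 = 17403*(1/50523) = 5801/16841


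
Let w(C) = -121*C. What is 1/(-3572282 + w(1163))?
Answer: -1/3713005 ≈ -2.6932e-7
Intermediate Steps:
1/(-3572282 + w(1163)) = 1/(-3572282 - 121*1163) = 1/(-3572282 - 140723) = 1/(-3713005) = -1/3713005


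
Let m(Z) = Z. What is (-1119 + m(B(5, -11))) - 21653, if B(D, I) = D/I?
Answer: -250497/11 ≈ -22772.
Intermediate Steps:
(-1119 + m(B(5, -11))) - 21653 = (-1119 + 5/(-11)) - 21653 = (-1119 + 5*(-1/11)) - 21653 = (-1119 - 5/11) - 21653 = -12314/11 - 21653 = -250497/11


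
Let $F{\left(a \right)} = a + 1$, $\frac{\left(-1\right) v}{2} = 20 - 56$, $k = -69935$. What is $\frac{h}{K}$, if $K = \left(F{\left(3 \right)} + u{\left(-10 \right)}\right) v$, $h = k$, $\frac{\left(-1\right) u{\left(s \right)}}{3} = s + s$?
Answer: $- \frac{69935}{4608} \approx -15.177$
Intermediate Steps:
$v = 72$ ($v = - 2 \left(20 - 56\right) = \left(-2\right) \left(-36\right) = 72$)
$F{\left(a \right)} = 1 + a$
$u{\left(s \right)} = - 6 s$ ($u{\left(s \right)} = - 3 \left(s + s\right) = - 3 \cdot 2 s = - 6 s$)
$h = -69935$
$K = 4608$ ($K = \left(\left(1 + 3\right) - -60\right) 72 = \left(4 + 60\right) 72 = 64 \cdot 72 = 4608$)
$\frac{h}{K} = - \frac{69935}{4608}$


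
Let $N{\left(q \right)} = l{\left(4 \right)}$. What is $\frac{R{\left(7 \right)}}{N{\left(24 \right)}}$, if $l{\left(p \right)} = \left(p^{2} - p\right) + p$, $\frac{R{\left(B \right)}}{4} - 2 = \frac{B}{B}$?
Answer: $\frac{3}{4} \approx 0.75$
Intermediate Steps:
$R{\left(B \right)} = 12$ ($R{\left(B \right)} = 8 + 4 \frac{B}{B} = 8 + 4 \cdot 1 = 8 + 4 = 12$)
$l{\left(p \right)} = p^{2}$
$N{\left(q \right)} = 16$ ($N{\left(q \right)} = 4^{2} = 16$)
$\frac{R{\left(7 \right)}}{N{\left(24 \right)}} = \frac{12}{16} = 12 \cdot \frac{1}{16} = \frac{3}{4}$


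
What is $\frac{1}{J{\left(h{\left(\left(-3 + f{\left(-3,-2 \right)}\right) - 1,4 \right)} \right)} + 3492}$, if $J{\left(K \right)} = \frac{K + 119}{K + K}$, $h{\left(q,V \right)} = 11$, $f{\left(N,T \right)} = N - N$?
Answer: $\frac{11}{38477} \approx 0.00028589$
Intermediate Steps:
$f{\left(N,T \right)} = 0$
$J{\left(K \right)} = \frac{119 + K}{2 K}$
$\frac{1}{J{\left(h{\left(\left(-3 + f{\left(-3,-2 \right)}\right) - 1,4 \right)} \right)} + 3492} = \frac{1}{\frac{119 + 11}{2 \cdot 11} + 3492} = \frac{1}{\frac{1}{2} \cdot \frac{1}{11} \cdot 130 + 3492} = \frac{1}{\frac{65}{11} + 3492} = \frac{1}{\frac{38477}{11}} = \frac{11}{38477}$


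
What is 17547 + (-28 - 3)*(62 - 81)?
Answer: 18136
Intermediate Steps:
17547 + (-28 - 3)*(62 - 81) = 17547 - 31*(-19) = 17547 + 589 = 18136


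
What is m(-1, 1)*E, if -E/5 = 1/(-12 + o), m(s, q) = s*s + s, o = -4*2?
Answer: 0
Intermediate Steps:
o = -8
m(s, q) = s + s² (m(s, q) = s² + s = s + s²)
E = ¼ (E = -5/(-12 - 8) = -5/(-20) = -5*(-1/20) = ¼ ≈ 0.25000)
m(-1, 1)*E = -(1 - 1)*(¼) = -1*0*(¼) = 0*(¼) = 0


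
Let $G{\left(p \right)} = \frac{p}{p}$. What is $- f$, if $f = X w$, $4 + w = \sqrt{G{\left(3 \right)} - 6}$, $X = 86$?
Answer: $344 - 86 i \sqrt{5} \approx 344.0 - 192.3 i$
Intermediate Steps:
$G{\left(p \right)} = 1$
$w = -4 + i \sqrt{5}$ ($w = -4 + \sqrt{1 - 6} = -4 + \sqrt{-5} = -4 + i \sqrt{5} \approx -4.0 + 2.2361 i$)
$f = -344 + 86 i \sqrt{5}$ ($f = 86 \left(-4 + i \sqrt{5}\right) = -344 + 86 i \sqrt{5} \approx -344.0 + 192.3 i$)
$- f = - (-344 + 86 i \sqrt{5}) = 344 - 86 i \sqrt{5}$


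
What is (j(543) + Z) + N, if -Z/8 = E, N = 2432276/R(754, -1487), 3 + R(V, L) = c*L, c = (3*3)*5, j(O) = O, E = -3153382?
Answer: 844089018803/33459 ≈ 2.5228e+7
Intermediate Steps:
c = 45 (c = 9*5 = 45)
R(V, L) = -3 + 45*L
N = -1216138/33459 (N = 2432276/(-3 + 45*(-1487)) = 2432276/(-3 - 66915) = 2432276/(-66918) = 2432276*(-1/66918) = -1216138/33459 ≈ -36.347)
Z = 25227056 (Z = -8*(-3153382) = 25227056)
(j(543) + Z) + N = (543 + 25227056) - 1216138/33459 = 25227599 - 1216138/33459 = 844089018803/33459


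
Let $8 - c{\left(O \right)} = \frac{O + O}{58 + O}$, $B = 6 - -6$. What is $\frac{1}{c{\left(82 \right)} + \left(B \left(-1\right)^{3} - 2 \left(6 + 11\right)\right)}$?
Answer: $- \frac{35}{1371} \approx -0.025529$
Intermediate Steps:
$B = 12$ ($B = 6 + 6 = 12$)
$c{\left(O \right)} = 8 - \frac{2 O}{58 + O}$ ($c{\left(O \right)} = 8 - \frac{O + O}{58 + O} = 8 - \frac{2 O}{58 + O}$)
$\frac{1}{c{\left(82 \right)} + \left(B \left(-1\right)^{3} - 2 \left(6 + 11\right)\right)} = \frac{1}{\frac{2 \left(232 + 3 \cdot 82\right)}{58 + 82} + \left(12 \left(-1\right)^{3} - 2 \left(6 + 11\right)\right)} = \frac{1}{\frac{2 \left(232 + 246\right)}{140} + \left(12 \left(-1\right) - 34\right)} = \frac{1}{2 \cdot \frac{1}{140} \cdot 478 - 46} = \frac{1}{\frac{239}{35} - 46} = \frac{1}{- \frac{1371}{35}} = - \frac{35}{1371}$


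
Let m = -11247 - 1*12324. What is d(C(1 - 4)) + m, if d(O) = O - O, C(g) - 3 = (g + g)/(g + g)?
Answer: -23571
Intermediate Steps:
C(g) = 4 (C(g) = 3 + (g + g)/(g + g) = 3 + (2*g)/((2*g)) = 3 + (2*g)*(1/(2*g)) = 3 + 1 = 4)
d(O) = 0
m = -23571 (m = -11247 - 12324 = -23571)
d(C(1 - 4)) + m = 0 - 23571 = -23571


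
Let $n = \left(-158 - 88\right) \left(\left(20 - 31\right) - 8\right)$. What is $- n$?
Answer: $-4674$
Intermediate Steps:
$n = 4674$ ($n = - 246 \left(-11 - 8\right) = \left(-246\right) \left(-19\right) = 4674$)
$- n = \left(-1\right) 4674 = -4674$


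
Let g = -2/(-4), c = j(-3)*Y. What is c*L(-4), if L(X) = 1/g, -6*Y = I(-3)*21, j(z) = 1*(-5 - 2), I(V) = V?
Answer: -147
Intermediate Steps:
j(z) = -7 (j(z) = 1*(-7) = -7)
Y = 21/2 (Y = -(-1)*21/2 = -1/6*(-63) = 21/2 ≈ 10.500)
c = -147/2 (c = -7*21/2 = -147/2 ≈ -73.500)
g = 1/2 (g = -2*(-1/4) = 1/2 ≈ 0.50000)
L(X) = 2 (L(X) = 1/(1/2) = 2)
c*L(-4) = -147/2*2 = -147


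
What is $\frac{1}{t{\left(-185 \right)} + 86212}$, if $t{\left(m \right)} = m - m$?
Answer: $\frac{1}{86212} \approx 1.1599 \cdot 10^{-5}$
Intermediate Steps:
$t{\left(m \right)} = 0$
$\frac{1}{t{\left(-185 \right)} + 86212} = \frac{1}{0 + 86212} = \frac{1}{86212}$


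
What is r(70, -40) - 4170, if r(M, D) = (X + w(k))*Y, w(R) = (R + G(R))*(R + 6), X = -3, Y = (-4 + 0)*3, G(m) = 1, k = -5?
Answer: -4086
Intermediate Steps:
Y = -12 (Y = -4*3 = -12)
w(R) = (1 + R)*(6 + R) (w(R) = (R + 1)*(R + 6) = (1 + R)*(6 + R))
r(M, D) = 84 (r(M, D) = (-3 + (6 + (-5)² + 7*(-5)))*(-12) = (-3 + (6 + 25 - 35))*(-12) = (-3 - 4)*(-12) = -7*(-12) = 84)
r(70, -40) - 4170 = 84 - 4170 = -4086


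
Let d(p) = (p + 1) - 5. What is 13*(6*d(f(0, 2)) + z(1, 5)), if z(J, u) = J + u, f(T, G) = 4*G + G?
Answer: 546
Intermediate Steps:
f(T, G) = 5*G
d(p) = -4 + p (d(p) = (1 + p) - 5 = -4 + p)
13*(6*d(f(0, 2)) + z(1, 5)) = 13*(6*(-4 + 5*2) + (1 + 5)) = 13*(6*(-4 + 10) + 6) = 13*(6*6 + 6) = 13*(36 + 6) = 13*42 = 546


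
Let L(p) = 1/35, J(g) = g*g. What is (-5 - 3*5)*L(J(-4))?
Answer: -4/7 ≈ -0.57143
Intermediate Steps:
J(g) = g²
L(p) = 1/35
(-5 - 3*5)*L(J(-4)) = (-5 - 3*5)*(1/35) = (-5 - 15)*(1/35) = -20*1/35 = -4/7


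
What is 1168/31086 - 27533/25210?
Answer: -413222779/391839030 ≈ -1.0546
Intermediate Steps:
1168/31086 - 27533/25210 = 1168*(1/31086) - 27533*1/25210 = 584/15543 - 27533/25210 = -413222779/391839030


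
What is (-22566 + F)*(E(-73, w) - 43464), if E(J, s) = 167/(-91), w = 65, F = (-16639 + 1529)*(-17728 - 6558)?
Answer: -207340971268222/13 ≈ -1.5949e+13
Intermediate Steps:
F = 366961460 (F = -15110*(-24286) = 366961460)
E(J, s) = -167/91 (E(J, s) = 167*(-1/91) = -167/91)
(-22566 + F)*(E(-73, w) - 43464) = (-22566 + 366961460)*(-167/91 - 43464) = 366938894*(-3955391/91) = -207340971268222/13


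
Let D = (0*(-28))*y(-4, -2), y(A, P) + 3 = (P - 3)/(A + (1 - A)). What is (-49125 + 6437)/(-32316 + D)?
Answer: 10672/8079 ≈ 1.3210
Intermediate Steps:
y(A, P) = -6 + P (y(A, P) = -3 + (P - 3)/(A + (1 - A)) = -3 + (-3 + P)/1 = -3 + (-3 + P)*1 = -3 + (-3 + P) = -6 + P)
D = 0 (D = (0*(-28))*(-6 - 2) = 0*(-8) = 0)
(-49125 + 6437)/(-32316 + D) = (-49125 + 6437)/(-32316 + 0) = -42688/(-32316) = -42688*(-1/32316) = 10672/8079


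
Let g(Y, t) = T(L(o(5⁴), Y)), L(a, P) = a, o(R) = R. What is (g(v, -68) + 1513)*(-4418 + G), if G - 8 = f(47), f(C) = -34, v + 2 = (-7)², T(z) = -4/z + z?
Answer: -5938277224/625 ≈ -9.5012e+6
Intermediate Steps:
T(z) = z - 4/z
v = 47 (v = -2 + (-7)² = -2 + 49 = 47)
G = -26 (G = 8 - 34 = -26)
g(Y, t) = 390621/625 (g(Y, t) = 5⁴ - 4/(5⁴) = 625 - 4/625 = 390621/625)
(g(v, -68) + 1513)*(-4418 + G) = (390621/625 + 1513)*(-4418 - 26) = (1336246/625)*(-4444) = -5938277224/625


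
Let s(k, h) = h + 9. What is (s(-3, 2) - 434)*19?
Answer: -8037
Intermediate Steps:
s(k, h) = 9 + h
(s(-3, 2) - 434)*19 = ((9 + 2) - 434)*19 = (11 - 434)*19 = -423*19 = -8037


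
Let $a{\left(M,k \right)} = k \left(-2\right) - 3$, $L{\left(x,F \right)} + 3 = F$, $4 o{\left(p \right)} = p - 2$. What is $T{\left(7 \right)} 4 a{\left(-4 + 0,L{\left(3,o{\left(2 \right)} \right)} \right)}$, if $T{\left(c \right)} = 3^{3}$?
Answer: $324$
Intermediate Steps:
$o{\left(p \right)} = - \frac{1}{2} + \frac{p}{4}$ ($o{\left(p \right)} = \frac{p - 2}{4} = \frac{-2 + p}{4} = - \frac{1}{2} + \frac{p}{4}$)
$T{\left(c \right)} = 27$
$L{\left(x,F \right)} = -3 + F$
$a{\left(M,k \right)} = -3 - 2 k$ ($a{\left(M,k \right)} = - 2 k - 3 = -3 - 2 k$)
$T{\left(7 \right)} 4 a{\left(-4 + 0,L{\left(3,o{\left(2 \right)} \right)} \right)} = 27 \cdot 4 \left(-3 - 2 \left(-3 + \left(- \frac{1}{2} + \frac{1}{4} \cdot 2\right)\right)\right) = 108 \left(-3 - 2 \left(-3 + \left(- \frac{1}{2} + \frac{1}{2}\right)\right)\right) = 108 \left(-3 - 2 \left(-3 + 0\right)\right) = 108 \left(-3 - -6\right) = 108 \left(-3 + 6\right) = 108 \cdot 3 = 324$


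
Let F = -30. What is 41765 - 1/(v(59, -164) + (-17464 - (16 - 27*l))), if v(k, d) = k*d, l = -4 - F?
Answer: 1104851311/26454 ≈ 41765.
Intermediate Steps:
l = 26 (l = -4 - 1*(-30) = -4 + 30 = 26)
v(k, d) = d*k
41765 - 1/(v(59, -164) + (-17464 - (16 - 27*l))) = 41765 - 1/(-164*59 + (-17464 - (16 - 27*26))) = 41765 - 1/(-9676 + (-17464 - (16 - 702))) = 41765 - 1/(-9676 + (-17464 - 1*(-686))) = 41765 - 1/(-9676 + (-17464 + 686)) = 41765 - 1/(-9676 - 16778) = 41765 - 1/(-26454) = 41765 - 1*(-1/26454) = 41765 + 1/26454 = 1104851311/26454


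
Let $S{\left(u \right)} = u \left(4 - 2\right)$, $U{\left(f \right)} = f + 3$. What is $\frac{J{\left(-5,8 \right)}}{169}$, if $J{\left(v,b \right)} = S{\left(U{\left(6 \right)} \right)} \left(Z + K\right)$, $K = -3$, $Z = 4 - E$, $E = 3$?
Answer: $- \frac{36}{169} \approx -0.21302$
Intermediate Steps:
$Z = 1$ ($Z = 4 - 3 = 1$)
$U{\left(f \right)} = 3 + f$
$S{\left(u \right)} = 2 u$ ($S{\left(u \right)} = u 2 = 2 u$)
$J{\left(v,b \right)} = -36$ ($J{\left(v,b \right)} = 2 \left(3 + 6\right) \left(1 - 3\right) = 2 \cdot 9 \left(-2\right) = 18 \left(-2\right) = -36$)
$\frac{J{\left(-5,8 \right)}}{169} = - \frac{36}{169}$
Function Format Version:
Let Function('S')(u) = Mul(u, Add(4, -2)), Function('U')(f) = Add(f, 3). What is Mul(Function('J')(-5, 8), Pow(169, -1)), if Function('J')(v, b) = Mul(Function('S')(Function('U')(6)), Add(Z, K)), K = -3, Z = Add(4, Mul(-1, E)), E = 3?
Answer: Rational(-36, 169) ≈ -0.21302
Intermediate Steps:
Z = 1 (Z = Add(4, Mul(-1, 3)) = Add(4, -3) = 1)
Function('U')(f) = Add(3, f)
Function('S')(u) = Mul(2, u) (Function('S')(u) = Mul(u, 2) = Mul(2, u))
Function('J')(v, b) = -36 (Function('J')(v, b) = Mul(Mul(2, Add(3, 6)), Add(1, -3)) = Mul(Mul(2, 9), -2) = Mul(18, -2) = -36)
Mul(Function('J')(-5, 8), Pow(169, -1)) = Mul(-36, Pow(169, -1)) = Mul(-36, Rational(1, 169)) = Rational(-36, 169)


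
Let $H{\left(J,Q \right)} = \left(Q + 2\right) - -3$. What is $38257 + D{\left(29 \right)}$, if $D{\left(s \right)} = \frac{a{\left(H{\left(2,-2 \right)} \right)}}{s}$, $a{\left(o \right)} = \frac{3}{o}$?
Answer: $\frac{1109454}{29} \approx 38257.0$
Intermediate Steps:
$H{\left(J,Q \right)} = 5 + Q$ ($H{\left(J,Q \right)} = \left(2 + Q\right) + 3 = 5 + Q$)
$D{\left(s \right)} = \frac{1}{s}$ ($D{\left(s \right)} = \frac{3 \frac{1}{5 - 2}}{s} = \frac{3 \cdot \frac{1}{3}}{s} = 1 \frac{1}{s} = \frac{1}{s}$)
$38257 + D{\left(29 \right)} = 38257 + \frac{1}{29} = \frac{1109454}{29}$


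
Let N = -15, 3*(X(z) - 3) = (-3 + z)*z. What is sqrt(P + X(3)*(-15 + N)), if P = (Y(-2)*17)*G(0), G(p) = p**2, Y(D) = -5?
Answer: 3*I*sqrt(10) ≈ 9.4868*I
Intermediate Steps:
X(z) = 3 + z*(-3 + z)/3 (X(z) = 3 + ((-3 + z)*z)/3 = 3 + (z*(-3 + z))/3 = 3 + z*(-3 + z)/3)
P = 0 (P = -5*17*0**2 = -85*0 = 0)
sqrt(P + X(3)*(-15 + N)) = sqrt(0 + (3 - 1*3 + (1/3)*3**2)*(-15 - 15)) = sqrt(0 + (3 - 3 + (1/3)*9)*(-30)) = sqrt(0 + (3 - 3 + 3)*(-30)) = sqrt(0 + 3*(-30)) = sqrt(0 - 90) = sqrt(-90) = 3*I*sqrt(10)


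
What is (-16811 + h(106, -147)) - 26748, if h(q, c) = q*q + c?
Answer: -32470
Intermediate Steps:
h(q, c) = c + q**2 (h(q, c) = q**2 + c = c + q**2)
(-16811 + h(106, -147)) - 26748 = (-16811 + (-147 + 106**2)) - 26748 = (-16811 + (-147 + 11236)) - 26748 = (-16811 + 11089) - 26748 = -5722 - 26748 = -32470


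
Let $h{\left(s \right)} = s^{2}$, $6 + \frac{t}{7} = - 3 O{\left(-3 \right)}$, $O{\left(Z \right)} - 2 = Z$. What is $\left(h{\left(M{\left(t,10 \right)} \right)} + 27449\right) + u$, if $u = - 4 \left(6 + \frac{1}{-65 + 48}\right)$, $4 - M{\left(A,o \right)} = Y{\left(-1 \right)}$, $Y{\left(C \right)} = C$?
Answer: $\frac{466654}{17} \approx 27450.0$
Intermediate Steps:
$O{\left(Z \right)} = 2 + Z$
$t = -21$ ($t = -42 + 7 \left(- 3 \left(2 - 3\right)\right) = -42 + 7 \left(\left(-3\right) \left(-1\right)\right) = -42 + 7 \cdot 3 = -42 + 21 = -21$)
$M{\left(A,o \right)} = 5$ ($M{\left(A,o \right)} = 4 - -1 = 4 + 1 = 5$)
$u = - \frac{404}{17}$ ($u = - 4 \left(6 + \frac{1}{-17}\right) = - 4 \left(6 - \frac{1}{17}\right) = \left(-4\right) \frac{101}{17} = - \frac{404}{17} \approx -23.765$)
$\left(h{\left(M{\left(t,10 \right)} \right)} + 27449\right) + u = \left(5^{2} + 27449\right) - \frac{404}{17} = \left(25 + 27449\right) - \frac{404}{17} = 27474 - \frac{404}{17} = \frac{466654}{17}$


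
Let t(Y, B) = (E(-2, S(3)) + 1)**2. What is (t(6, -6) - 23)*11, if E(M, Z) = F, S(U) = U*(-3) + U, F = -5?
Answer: -77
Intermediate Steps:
S(U) = -2*U (S(U) = -3*U + U = -2*U)
E(M, Z) = -5
t(Y, B) = 16 (t(Y, B) = (-5 + 1)**2 = (-4)**2 = 16)
(t(6, -6) - 23)*11 = (16 - 23)*11 = -7*11 = -77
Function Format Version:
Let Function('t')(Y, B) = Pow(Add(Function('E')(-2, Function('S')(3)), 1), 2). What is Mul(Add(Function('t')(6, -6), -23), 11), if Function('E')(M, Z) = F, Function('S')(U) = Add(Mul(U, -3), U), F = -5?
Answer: -77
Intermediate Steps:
Function('S')(U) = Mul(-2, U) (Function('S')(U) = Add(Mul(-3, U), U) = Mul(-2, U))
Function('E')(M, Z) = -5
Function('t')(Y, B) = 16 (Function('t')(Y, B) = Pow(Add(-5, 1), 2) = Pow(-4, 2) = 16)
Mul(Add(Function('t')(6, -6), -23), 11) = Mul(Add(16, -23), 11) = Mul(-7, 11) = -77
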